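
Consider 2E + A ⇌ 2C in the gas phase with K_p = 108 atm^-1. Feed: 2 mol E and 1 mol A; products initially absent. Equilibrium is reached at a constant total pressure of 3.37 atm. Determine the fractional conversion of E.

Let X = conversion of E (basis 2 mol E); extent of reaction ξ = X.
Moles: n_E = 2 − 2X; n_A = 1 − X; n_C = 2X.
n_T = Σnᵢ = 3 − X.
With p_i = (n_i/n_T)P, K_p = p_C^2 / (p_E^2 p_A).
This yields a degree-3 equation in X; solving on (0,1), X = 0.839.

X = 0.839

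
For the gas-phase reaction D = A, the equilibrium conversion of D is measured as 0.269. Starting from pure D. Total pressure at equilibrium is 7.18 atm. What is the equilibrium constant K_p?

Let X = conversion of D (basis 1 mol D); extent of reaction ξ = X.
Moles: n_D = 1 − X; n_A = X.
n_T stays at 1 (no change in mole number).
At X = 0.269: n_D = 0.731, n_A = 0.269, n_T = 1.
p_i = (n_i/n_T)·P. K_p = p_A / (p_D) = 0.368.

K_p = 0.368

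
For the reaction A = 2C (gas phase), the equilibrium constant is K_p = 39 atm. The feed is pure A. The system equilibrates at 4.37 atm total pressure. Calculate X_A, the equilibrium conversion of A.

Basis: 1 mol A initially; let X = conversion of A. Extent ξ = X.
Mole table: n_A = 1 − X; n_C = 2X.
Total moles n_T = 1 + X.
Mole fractions y_i = n_i/n_T; K_p = p_C^2 / (p_A) with p_i = y_i·P.
Setting this equal to 39 atm and taking the physical root (0 < X < 1) gives X = 0.831.

X = 0.831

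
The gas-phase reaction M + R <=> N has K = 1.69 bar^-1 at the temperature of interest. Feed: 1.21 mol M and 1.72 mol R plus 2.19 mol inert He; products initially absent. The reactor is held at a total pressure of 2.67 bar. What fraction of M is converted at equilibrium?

Basis: 1.21 mol M initially; let X = conversion of M. Extent ξ = 1.21X.
Species balance: n_M = 1.21 − 1.21X; n_R = 1.72 − 1.21X; n_N = 1.21X; n_I = 2.19 (inert).
n_T = Σnᵢ = 5.12 − 1.21X.
y_i = n_i/n_T, p_i = y_i·P. K = p_N / (p_M p_R).
Equating to 1.69 bar^-1 and solving on 0 < X < 1: X = 0.522.

X = 0.522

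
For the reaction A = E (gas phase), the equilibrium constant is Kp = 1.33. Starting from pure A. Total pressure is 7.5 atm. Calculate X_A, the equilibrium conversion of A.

X = 0.571

Take 1 mol A as basis and let X be its fractional conversion, so ξ = X.
Species balance: n_A = 1 − X; n_E = X.
n_T stays at 1 (no change in mole number).
With p_i = (n_i/n_T)P, Kp = p_E / (p_A).
Equating to 1.33 and solving on 0 < X < 1: X = 0.571.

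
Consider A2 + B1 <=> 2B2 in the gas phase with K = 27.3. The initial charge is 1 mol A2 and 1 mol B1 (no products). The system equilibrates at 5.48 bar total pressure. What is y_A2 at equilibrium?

Take 1 mol A2 as basis and let X be its fractional conversion, so ξ = X.
Mole table: n_A2 = 1 − X; n_B1 = 1 − X; n_B2 = 2X.
n_T stays at 2 (no change in mole number).
y_i = n_i/n_T, p_i = y_i·P. K = p_B2^2 / (p_A2 p_B1).
Equating to 27.3 and solving on 0 < X < 1: X = 0.723.
Then n_A2 = 0.277, n_T = 2, so y_A2 = 0.138.

y_A2 = 0.138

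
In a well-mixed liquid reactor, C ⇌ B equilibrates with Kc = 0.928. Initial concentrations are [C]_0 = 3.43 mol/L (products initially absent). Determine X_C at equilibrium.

X = 0.481

Let X = conversion of C; extent ξ = 3.43·X mol/L.
Concentrations: [C] = 3.43 − 3.43X; [B] = 3.43X.
Kc = [B] / ([C]).
Setting equal to 0.928 and solving for X on (0,1) gives X = 0.481.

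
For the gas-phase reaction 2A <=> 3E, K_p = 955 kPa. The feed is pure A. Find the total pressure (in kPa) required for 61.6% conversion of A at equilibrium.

Basis: 1 mol A initially; let X = conversion of A. Extent ξ = 0.5X.
Species balance: n_A = 1 − X; n_E = 1.5X.
Summing: n_T = 1 + 0.5X.
K_p = p_E^3 / (p_A^2) with p_i = (n_i/n_T)·P.
At X = 0.616: the mole-fraction product g(X) = Π y_i^ν_i = 4.09. Since K_p = g(X)·P^{1}, P = (K_p/g)^(1/1) = (955/4.09)^(1/1) = 233 kPa.

P = 233 kPa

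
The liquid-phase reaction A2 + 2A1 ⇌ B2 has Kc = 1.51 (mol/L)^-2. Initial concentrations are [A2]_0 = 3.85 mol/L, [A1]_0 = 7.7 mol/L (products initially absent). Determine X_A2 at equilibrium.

Let X = conversion of A2; extent ξ = 3.85·X mol/L.
Concentrations: [A2] = 3.85 − 3.85X; [A1] = 7.7 − 7.7X; [B2] = 3.85X.
Kc = [B2] / ([A2] [A1]^2).
This equals 1.51 at X = 0.793 (the root in 0 < X < 1).

X = 0.793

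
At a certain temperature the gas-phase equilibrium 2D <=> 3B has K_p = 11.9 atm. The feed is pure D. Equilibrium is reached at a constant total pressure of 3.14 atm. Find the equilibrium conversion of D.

Take 1 mol D as basis and let X be its fractional conversion, so ξ = 0.5X.
At extent ξ: n_D = 1 − X; n_B = 1.5X.
Summing: n_T = 1 + 0.5X.
Mole fractions y_i = n_i/n_T; K_p = p_B^3 / (p_D^2) with p_i = y_i·P.
Equating to 11.9 atm and solving on 0 < X < 1: X = 0.608.

X = 0.608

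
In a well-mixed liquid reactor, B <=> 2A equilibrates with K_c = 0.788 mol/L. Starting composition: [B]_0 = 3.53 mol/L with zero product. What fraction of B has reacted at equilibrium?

Let X = conversion of B; extent ξ = 3.53·X mol/L.
Concentrations: [B] = 3.53 − 3.53X; [A] = 7.06X.
K_c = [A]^2 / ([B]).
Equating to 0.788 mol/L: the physical root is X = 0.210.

X = 0.210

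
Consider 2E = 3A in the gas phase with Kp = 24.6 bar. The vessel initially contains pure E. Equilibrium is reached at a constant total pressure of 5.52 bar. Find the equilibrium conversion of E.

X = 0.625

Let X = conversion of E (basis 1 mol E); extent of reaction ξ = 0.5X.
Moles: n_E = 1 − X; n_A = 1.5X.
n_T = Σnᵢ = 1 + 0.5X.
y_i = n_i/n_T, p_i = y_i·P. Kp = p_A^3 / (p_E^2).
This yields a degree-3 equation in X; solving on (0,1), X = 0.625.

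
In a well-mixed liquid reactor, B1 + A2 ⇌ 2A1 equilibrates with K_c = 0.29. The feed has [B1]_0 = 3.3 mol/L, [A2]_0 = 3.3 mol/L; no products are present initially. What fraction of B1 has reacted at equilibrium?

Let X = conversion of B1; extent ξ = 3.3·X mol/L.
Concentrations: [B1] = 3.3 − 3.3X; [A2] = 3.3 − 3.3X; [A1] = 6.6X.
K_c = [A1]^2 / ([B1] [A2]).
Solving K_c = 0.29 for X ∈ (0,1): X = 0.212.

X = 0.212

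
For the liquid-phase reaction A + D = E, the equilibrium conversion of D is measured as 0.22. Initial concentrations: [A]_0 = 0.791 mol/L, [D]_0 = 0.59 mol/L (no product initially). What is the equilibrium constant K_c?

Let X = conversion of D.
Concentrations: [A] = 0.791 − 0.59X; [D] = 0.59 − 0.59X; [E] = 0.59X.
At X = 0.22: [A] = 0.661, [D] = 0.46, [E] = 0.13.
K_c = [E] / ([A] [D]) = 0.427 L/mol.

K_c = 0.427 L/mol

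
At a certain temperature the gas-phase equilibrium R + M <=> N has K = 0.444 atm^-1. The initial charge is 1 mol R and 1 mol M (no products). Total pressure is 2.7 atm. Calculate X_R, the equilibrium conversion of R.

X = 0.326

Let X = conversion of R (basis 1 mol R); extent of reaction ξ = X.
Species balance: n_R = 1 − X; n_M = 1 − X; n_N = X.
Summing: n_T = 2 − X.
Mole fractions y_i = n_i/n_T; K = p_N / (p_R p_M) with p_i = y_i·P.
Equating to 0.444 atm^-1 and solving on 0 < X < 1: X = 0.326.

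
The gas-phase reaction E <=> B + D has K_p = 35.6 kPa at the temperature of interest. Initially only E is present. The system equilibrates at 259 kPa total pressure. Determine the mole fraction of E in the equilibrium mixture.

Basis: 1 mol E initially; let X = conversion of E. Extent ξ = X.
Moles: n_E = 1 − X; n_B = X; n_D = X.
n_T = Σnᵢ = 1 + X.
y_i = n_i/n_T, p_i = y_i·P. K_p = p_B p_D / (p_E).
Setting this equal to 35.6 kPa and taking the physical root (0 < X < 1) gives X = 0.348.
Then n_E = 0.652, n_T = 1.35, so y_E = 0.484.

y_E = 0.484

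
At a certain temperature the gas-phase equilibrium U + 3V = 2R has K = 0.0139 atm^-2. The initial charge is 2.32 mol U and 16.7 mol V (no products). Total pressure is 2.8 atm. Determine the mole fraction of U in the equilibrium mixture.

y_U = 0.093

Basis: 2.32 mol U initially; let X = conversion of U. Extent ξ = 2.32X.
Species balance: n_U = 2.32 − 2.32X; n_V = 16.7 − 6.96X; n_R = 4.64X.
n_T = Σnᵢ = 19 − 4.64X.
Mole fractions y_i = n_i/n_T; K = p_R^2 / (p_U p_V^3) with p_i = y_i·P.
Substituting and setting equal to 0.0139 atm^-2 gives a polynomial in X; the root in (0,1) is X = 0.290.
Then n_U = 1.65, n_T = 17.7, so y_U = 0.093.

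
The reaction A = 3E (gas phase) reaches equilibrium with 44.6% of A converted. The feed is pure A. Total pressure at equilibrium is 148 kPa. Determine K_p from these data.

K_p = 2.65e+04 kPa^2

Take 1 mol A as basis and let X be its fractional conversion, so ξ = X.
Species balance: n_A = 1 − X; n_E = 3X.
Total moles n_T = 1 + 2X.
At X = 0.446: n_A = 0.554, n_E = 1.34, n_T = 1.89.
p_i = (n_i/n_T)·P. K_p = p_E^3 / (p_A) = 2.65e+04 kPa^2.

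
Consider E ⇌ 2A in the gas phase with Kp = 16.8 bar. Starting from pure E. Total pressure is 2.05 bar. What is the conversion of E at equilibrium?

Take 1 mol E as basis and let X be its fractional conversion, so ξ = X.
At extent ξ: n_E = 1 − X; n_A = 2X.
Summing: n_T = 1 + X.
y_i = n_i/n_T, p_i = y_i·P. Kp = p_A^2 / (p_E).
Setting this equal to 16.8 bar and taking the physical root (0 < X < 1) gives X = 0.820.

X = 0.820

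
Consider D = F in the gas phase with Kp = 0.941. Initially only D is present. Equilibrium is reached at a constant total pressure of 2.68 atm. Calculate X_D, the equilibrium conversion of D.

Take 1 mol D as basis and let X be its fractional conversion, so ξ = X.
Mole table: n_D = 1 − X; n_F = X.
n_T stays at 1 (no change in mole number).
y_i = n_i/n_T, p_i = y_i·P. Kp = p_F / (p_D).
Substituting and setting equal to 0.941 gives a polynomial in X; the root in (0,1) is X = 0.485.

X = 0.485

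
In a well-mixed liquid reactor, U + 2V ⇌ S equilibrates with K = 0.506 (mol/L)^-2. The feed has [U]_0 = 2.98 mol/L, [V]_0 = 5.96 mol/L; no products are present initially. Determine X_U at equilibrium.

Let X = conversion of U; extent ξ = 2.98·X mol/L.
Concentrations: [U] = 2.98 − 2.98X; [V] = 5.96 − 5.96X; [S] = 2.98X.
K = [S] / ([U] [V]^2).
Solving K = 0.506 for X ∈ (0,1): X = 0.667.

X = 0.667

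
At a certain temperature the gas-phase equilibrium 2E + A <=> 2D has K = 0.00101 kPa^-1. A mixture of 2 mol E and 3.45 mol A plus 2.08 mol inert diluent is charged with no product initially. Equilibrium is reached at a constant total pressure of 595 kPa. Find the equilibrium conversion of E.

X = 0.338

Basis: 2 mol E initially; let X = conversion of E. Extent ξ = X.
Mole table: n_E = 2 − 2X; n_A = 3.45 − X; n_D = 2X; n_I = 2.08 (inert).
Total moles n_T = 7.53 − X.
Mole fractions y_i = n_i/n_T; K = p_D^2 / (p_E^2 p_A) with p_i = y_i·P.
Substituting and setting equal to 0.00101 kPa^-1 gives a polynomial in X; the root in (0,1) is X = 0.338.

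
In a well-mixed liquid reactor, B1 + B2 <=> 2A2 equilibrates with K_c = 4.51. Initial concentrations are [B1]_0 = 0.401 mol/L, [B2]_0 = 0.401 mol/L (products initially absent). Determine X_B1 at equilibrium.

Let X = conversion of B1; extent ξ = 0.401·X mol/L.
Concentrations: [B1] = 0.401 − 0.401X; [B2] = 0.401 − 0.401X; [A2] = 0.802X.
K_c = [A2]^2 / ([B1] [B2]).
Setting equal to 4.51 and solving for X on (0,1) gives X = 0.515.

X = 0.515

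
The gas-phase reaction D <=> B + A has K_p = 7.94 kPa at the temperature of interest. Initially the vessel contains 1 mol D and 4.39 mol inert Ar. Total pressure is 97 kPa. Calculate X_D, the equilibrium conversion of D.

X = 0.494

Take 1 mol D as basis and let X be its fractional conversion, so ξ = X.
Mole table: n_D = 1 − X; n_B = X; n_A = X; n_I = 4.39 (inert).
Summing: n_T = 5.39 + X.
y_i = n_i/n_T, p_i = y_i·P. K_p = p_B p_A / (p_D).
Setting this equal to 7.94 kPa and taking the physical root (0 < X < 1) gives X = 0.494.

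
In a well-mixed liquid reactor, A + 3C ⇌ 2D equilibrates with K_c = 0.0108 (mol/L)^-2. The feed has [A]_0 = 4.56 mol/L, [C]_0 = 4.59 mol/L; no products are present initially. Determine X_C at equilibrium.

X = 0.351

Let X = conversion of C; extent ξ = 4.59X/3 mol/L.
Concentrations: [A] = 4.56 − 1.53X; [C] = 4.59 − 4.59X; [D] = 3.06X.
K_c = [D]^2 / ([A] [C]^3).
Equating to 0.0108 (mol/L)^-2: the physical root is X = 0.351.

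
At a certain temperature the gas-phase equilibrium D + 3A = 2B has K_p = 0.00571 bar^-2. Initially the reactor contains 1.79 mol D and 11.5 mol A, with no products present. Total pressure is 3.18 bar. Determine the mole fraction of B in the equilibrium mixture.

y_B = 0.061

Let X = conversion of D (basis 1.79 mol D); extent of reaction ξ = 1.79X.
At extent ξ: n_D = 1.79 − 1.79X; n_A = 11.5 − 5.37X; n_B = 3.58X.
Total moles n_T = 13.3 − 3.58X.
y_i = n_i/n_T, p_i = y_i·P. K_p = p_B^2 / (p_D p_A^3).
Substituting and setting equal to 0.00571 bar^-2 gives a polynomial in X; the root in (0,1) is X = 0.212.
Then n_B = 0.759, n_T = 12.5, so y_B = 0.061.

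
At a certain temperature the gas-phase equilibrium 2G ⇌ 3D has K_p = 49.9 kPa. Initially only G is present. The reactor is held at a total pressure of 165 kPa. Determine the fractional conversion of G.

X = 0.353

Take 1 mol G as basis and let X be its fractional conversion, so ξ = 0.5X.
Species balance: n_G = 1 − X; n_D = 1.5X.
Total moles n_T = 1 + 0.5X.
With p_i = (n_i/n_T)P, K_p = p_D^3 / (p_G^2).
Substituting and setting equal to 49.9 kPa gives a polynomial in X; the root in (0,1) is X = 0.353.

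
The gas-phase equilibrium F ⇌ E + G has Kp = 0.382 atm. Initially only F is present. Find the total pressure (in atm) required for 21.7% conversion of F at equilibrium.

Let X = conversion of F (basis 1 mol F); extent of reaction ξ = X.
Moles: n_F = 1 − X; n_E = X; n_G = X.
Total moles n_T = 1 + X.
Kp = p_E p_G / (p_F) with p_i = (n_i/n_T)·P.
At X = 0.217: the mole-fraction product g(X) = Π y_i^ν_i = 0.04942. Since Kp = g(X)·P^{1}, P = (Kp/g)^(1/1) = (0.382/0.04942)^(1/1) = 7.73 atm.

P = 7.73 atm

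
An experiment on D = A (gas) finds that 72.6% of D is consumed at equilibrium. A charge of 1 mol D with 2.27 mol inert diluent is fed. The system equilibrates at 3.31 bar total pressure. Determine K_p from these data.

K_p = 2.65

Take 1 mol D as basis and let X be its fractional conversion, so ξ = X.
Moles: n_D = 1 − X; n_A = X; n_I = 2.27 (inert).
n_T stays at 3.27 (no change in mole number).
At X = 0.726: n_D = 0.274, n_A = 0.726, n_T = 3.27.
p_i = (n_i/n_T)·P. K_p = p_A / (p_D) = 2.65.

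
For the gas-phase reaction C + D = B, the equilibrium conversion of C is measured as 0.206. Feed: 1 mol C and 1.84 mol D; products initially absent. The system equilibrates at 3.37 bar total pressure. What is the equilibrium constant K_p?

Basis: 1 mol C initially; let X = conversion of C. Extent ξ = X.
Moles: n_C = 1 − X; n_D = 1.84 − X; n_B = X.
n_T = Σnᵢ = 2.84 − X.
At X = 0.206: n_C = 0.794, n_D = 1.63, n_B = 0.206, n_T = 2.63.
p_i = (n_i/n_T)·P. K_p = p_B / (p_C p_D) = 0.124 bar^-1.

K_p = 0.124 bar^-1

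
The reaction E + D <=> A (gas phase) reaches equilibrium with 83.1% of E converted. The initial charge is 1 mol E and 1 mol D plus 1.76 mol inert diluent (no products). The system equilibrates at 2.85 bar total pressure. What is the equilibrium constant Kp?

Kp = 29.9 bar^-1

Take 1 mol E as basis and let X be its fractional conversion, so ξ = X.
At extent ξ: n_E = 1 − X; n_D = 1 − X; n_A = X; n_I = 1.76 (inert).
Summing: n_T = 3.76 − X.
At X = 0.831: n_E = 0.169, n_D = 0.169, n_A = 0.831, n_T = 2.93.
p_i = (n_i/n_T)·P. Kp = p_A / (p_E p_D) = 29.9 bar^-1.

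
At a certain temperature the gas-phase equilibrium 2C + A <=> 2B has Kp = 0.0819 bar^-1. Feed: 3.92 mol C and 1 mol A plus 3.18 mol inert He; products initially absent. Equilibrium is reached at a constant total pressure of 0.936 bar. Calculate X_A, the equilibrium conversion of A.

X = 0.162

Let X = conversion of A (basis 1 mol A); extent of reaction ξ = X.
Moles: n_C = 3.92 − 2X; n_A = 1 − X; n_B = 2X; n_I = 3.18 (inert).
Total moles n_T = 8.1 − X.
y_i = n_i/n_T, p_i = y_i·P. Kp = p_B^2 / (p_C^2 p_A).
Substituting and setting equal to 0.0819 bar^-1 gives a polynomial in X; the root in (0,1) is X = 0.162.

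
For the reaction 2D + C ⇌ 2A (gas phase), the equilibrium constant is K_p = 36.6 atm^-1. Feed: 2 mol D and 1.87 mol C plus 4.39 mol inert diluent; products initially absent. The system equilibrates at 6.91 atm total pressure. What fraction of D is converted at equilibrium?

X = 0.855

Let X = conversion of D (basis 2 mol D); extent of reaction ξ = X.
Mole table: n_D = 2 − 2X; n_C = 1.87 − X; n_A = 2X; n_I = 4.39 (inert).
Total moles n_T = 8.26 − X.
y_i = n_i/n_T, p_i = y_i·P. K_p = p_A^2 / (p_D^2 p_C).
Substituting and setting equal to 36.6 atm^-1 gives a polynomial in X; the root in (0,1) is X = 0.855.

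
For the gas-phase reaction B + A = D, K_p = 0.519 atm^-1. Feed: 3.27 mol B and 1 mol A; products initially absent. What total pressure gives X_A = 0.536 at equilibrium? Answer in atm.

P = 3.04 atm

Basis: 1 mol A initially; let X = conversion of A. Extent ξ = X.
Species balance: n_B = 3.27 − X; n_A = 1 − X; n_D = X.
Summing: n_T = 4.27 − X.
K_p = p_D / (p_B p_A) with p_i = (n_i/n_T)·P.
At X = 0.536: the mole-fraction product g(X) = Π y_i^ν_i = 1.578. Since K_p = g(X)·P^{-1}, P = (g/K_p)^(1/1) = (1.578/0.519)^(1/1) = 3.04 atm.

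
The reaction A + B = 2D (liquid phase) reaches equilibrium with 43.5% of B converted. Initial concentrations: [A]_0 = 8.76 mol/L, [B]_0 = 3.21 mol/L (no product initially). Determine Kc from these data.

Kc = 0.584

Let X = conversion of B.
Concentrations: [A] = 8.76 − 3.21X; [B] = 3.21 − 3.21X; [D] = 6.42X.
At X = 0.435: [A] = 7.36, [B] = 1.81, [D] = 2.79.
Kc = [D]^2 / ([A] [B]) = 0.584.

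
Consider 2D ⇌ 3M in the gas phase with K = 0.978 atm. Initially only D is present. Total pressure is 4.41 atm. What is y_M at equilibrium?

y_M = 0.421

Basis: 1 mol D initially; let X = conversion of D. Extent ξ = 0.5X.
At extent ξ: n_D = 1 − X; n_M = 1.5X.
Summing: n_T = 1 + 0.5X.
With p_i = (n_i/n_T)P, K = p_M^3 / (p_D^2).
This yields a degree-3 equation in X; solving on (0,1), X = 0.326.
Then n_M = 0.489, n_T = 1.16, so y_M = 0.421.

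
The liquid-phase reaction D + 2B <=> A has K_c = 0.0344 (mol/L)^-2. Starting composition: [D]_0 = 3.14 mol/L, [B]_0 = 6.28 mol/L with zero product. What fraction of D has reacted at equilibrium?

X = 0.358

Let X = conversion of D; extent ξ = 3.14·X mol/L.
Concentrations: [D] = 3.14 − 3.14X; [B] = 6.28 − 6.28X; [A] = 3.14X.
K_c = [A] / ([D] [B]^2).
This equals 0.0344 at X = 0.358 (the root in 0 < X < 1).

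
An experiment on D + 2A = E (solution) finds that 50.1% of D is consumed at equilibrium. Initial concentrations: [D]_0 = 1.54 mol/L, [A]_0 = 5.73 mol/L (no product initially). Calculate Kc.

Kc = 0.0573 (mol/L)^-2

Let X = conversion of D.
Concentrations: [D] = 1.54 − 1.54X; [A] = 5.73 − 3.08X; [E] = 1.54X.
At X = 0.501: [D] = 0.768, [A] = 4.19, [E] = 0.772.
Kc = [E] / ([D] [A]^2) = 0.0573 (mol/L)^-2.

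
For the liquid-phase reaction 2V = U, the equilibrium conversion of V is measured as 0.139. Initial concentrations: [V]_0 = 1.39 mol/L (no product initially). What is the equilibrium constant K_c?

K_c = 0.0674 L/mol

Let X = conversion of V.
Concentrations: [V] = 1.39 − 1.39X; [U] = 0.695X.
At X = 0.139: [V] = 1.2, [U] = 0.0966.
K_c = [U] / ([V]^2) = 0.0674 L/mol.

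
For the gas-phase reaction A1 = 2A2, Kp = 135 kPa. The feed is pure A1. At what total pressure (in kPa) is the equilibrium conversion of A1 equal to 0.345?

P = 250 kPa

Let X = conversion of A1 (basis 1 mol A1); extent of reaction ξ = X.
Moles: n_A1 = 1 − X; n_A2 = 2X.
Summing: n_T = 1 + X.
Kp = p_A2^2 / (p_A1) with p_i = (n_i/n_T)·P.
At X = 0.345: the mole-fraction product g(X) = Π y_i^ν_i = 0.5404. Since Kp = g(X)·P^{1}, P = (Kp/g)^(1/1) = (135/0.5404)^(1/1) = 250 kPa.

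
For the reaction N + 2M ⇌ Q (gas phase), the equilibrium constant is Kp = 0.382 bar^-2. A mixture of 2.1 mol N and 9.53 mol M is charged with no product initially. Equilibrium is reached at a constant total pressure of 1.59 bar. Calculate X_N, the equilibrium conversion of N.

Take 2.1 mol N as basis and let X be its fractional conversion, so ξ = 2.1X.
At extent ξ: n_N = 2.1 − 2.1X; n_M = 9.53 − 4.2X; n_Q = 2.1X.
n_T = Σnᵢ = 11.6 − 4.2X.
Mole fractions y_i = n_i/n_T; Kp = p_Q / (p_N p_M^2) with p_i = y_i·P.
Setting this equal to 0.382 bar^-2 and taking the physical root (0 < X < 1) gives X = 0.377.

X = 0.377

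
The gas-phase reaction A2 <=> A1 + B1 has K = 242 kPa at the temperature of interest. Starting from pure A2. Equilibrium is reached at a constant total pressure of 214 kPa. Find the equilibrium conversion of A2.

X = 0.728

Basis: 1 mol A2 initially; let X = conversion of A2. Extent ξ = X.
Species balance: n_A2 = 1 − X; n_A1 = X; n_B1 = X.
Summing: n_T = 1 + X.
Mole fractions y_i = n_i/n_T; K = p_A1 p_B1 / (p_A2) with p_i = y_i·P.
Setting this equal to 242 kPa and taking the physical root (0 < X < 1) gives X = 0.728.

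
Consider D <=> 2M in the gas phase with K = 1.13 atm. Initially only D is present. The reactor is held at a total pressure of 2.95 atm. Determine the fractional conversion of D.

X = 0.296

Take 1 mol D as basis and let X be its fractional conversion, so ξ = X.
At extent ξ: n_D = 1 − X; n_M = 2X.
n_T = Σnᵢ = 1 + X.
Mole fractions y_i = n_i/n_T; K = p_M^2 / (p_D) with p_i = y_i·P.
Equating to 1.13 atm and solving on 0 < X < 1: X = 0.296.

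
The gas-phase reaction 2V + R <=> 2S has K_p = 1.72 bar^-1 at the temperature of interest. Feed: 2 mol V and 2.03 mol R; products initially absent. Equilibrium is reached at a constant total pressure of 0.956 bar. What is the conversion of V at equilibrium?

X = 0.460

Take 2 mol V as basis and let X be its fractional conversion, so ξ = X.
At extent ξ: n_V = 2 − 2X; n_R = 2.03 − X; n_S = 2X.
n_T = Σnᵢ = 4.03 − X.
Mole fractions y_i = n_i/n_T; K_p = p_S^2 / (p_V^2 p_R) with p_i = y_i·P.
Substituting and setting equal to 1.72 bar^-1 gives a polynomial in X; the root in (0,1) is X = 0.460.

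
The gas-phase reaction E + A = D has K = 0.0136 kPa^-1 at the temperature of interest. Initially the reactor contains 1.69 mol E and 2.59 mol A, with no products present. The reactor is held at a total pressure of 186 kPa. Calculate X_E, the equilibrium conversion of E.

Basis: 1.69 mol E initially; let X = conversion of E. Extent ξ = 1.69X.
Mole table: n_E = 1.69 − 1.69X; n_A = 2.59 − 1.69X; n_D = 1.69X.
Summing: n_T = 4.28 − 1.69X.
y_i = n_i/n_T, p_i = y_i·P. K = p_D / (p_E p_A).
This yields a degree-2 equation in X; solving on (0,1), X = 0.556.

X = 0.556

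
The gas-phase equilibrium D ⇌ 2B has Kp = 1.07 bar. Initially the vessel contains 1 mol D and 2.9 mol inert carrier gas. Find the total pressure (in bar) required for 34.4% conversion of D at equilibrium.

Basis: 1 mol D initially; let X = conversion of D. Extent ξ = X.
Mole table: n_D = 1 − X; n_B = 2X; n_I = 2.9 (inert).
Total moles n_T = 3.9 + X.
Kp = p_B^2 / (p_D) with p_i = (n_i/n_T)·P.
At X = 0.344: the mole-fraction product g(X) = Π y_i^ν_i = 0.17. Since Kp = g(X)·P^{1}, P = (Kp/g)^(1/1) = (1.07/0.17)^(1/1) = 6.29 bar.

P = 6.29 bar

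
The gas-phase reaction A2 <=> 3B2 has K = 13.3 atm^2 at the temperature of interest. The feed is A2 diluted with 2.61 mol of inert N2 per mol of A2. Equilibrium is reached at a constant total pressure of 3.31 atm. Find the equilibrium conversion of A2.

X = 0.698

Take 1 mol A2 as basis and let X be its fractional conversion, so ξ = X.
Moles: n_A2 = 1 − X; n_B2 = 3X; n_I = 2.61 (inert).
Total moles n_T = 3.61 + 2X.
Mole fractions y_i = n_i/n_T; K = p_B2^3 / (p_A2) with p_i = y_i·P.
Setting this equal to 13.3 atm^2 and taking the physical root (0 < X < 1) gives X = 0.698.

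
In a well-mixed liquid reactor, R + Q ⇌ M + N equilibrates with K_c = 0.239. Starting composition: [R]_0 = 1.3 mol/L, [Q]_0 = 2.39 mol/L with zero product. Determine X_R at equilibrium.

Let X = conversion of R; extent ξ = 1.3·X mol/L.
Concentrations: [R] = 1.3 − 1.3X; [Q] = 2.39 − 1.3X; [M] = 1.3X; [N] = 1.3X.
K_c = [M] [N] / ([R] [Q]).
Solving K_c = 0.239 for X ∈ (0,1): X = 0.435.

X = 0.435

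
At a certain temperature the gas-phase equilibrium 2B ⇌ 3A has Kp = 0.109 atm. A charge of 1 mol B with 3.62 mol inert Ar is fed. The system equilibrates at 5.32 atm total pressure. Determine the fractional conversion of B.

X = 0.253

Let X = conversion of B (basis 1 mol B); extent of reaction ξ = 0.5X.
Species balance: n_B = 1 − X; n_A = 1.5X; n_I = 3.62 (inert).
Total moles n_T = 4.62 + 0.5X.
With p_i = (n_i/n_T)P, Kp = p_A^3 / (p_B^2).
This yields a degree-3 equation in X; solving on (0,1), X = 0.253.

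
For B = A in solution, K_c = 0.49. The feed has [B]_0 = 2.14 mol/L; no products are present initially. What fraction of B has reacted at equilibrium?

Let X = conversion of B; extent ξ = 2.14·X mol/L.
Concentrations: [B] = 2.14 − 2.14X; [A] = 2.14X.
K_c = [A] / ([B]).
Solving K_c = 0.49 for X ∈ (0,1): X = 0.329.

X = 0.329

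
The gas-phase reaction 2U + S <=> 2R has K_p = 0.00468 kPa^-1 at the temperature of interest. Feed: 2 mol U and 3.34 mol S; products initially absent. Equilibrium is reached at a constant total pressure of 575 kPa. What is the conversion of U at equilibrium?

Basis: 2 mol U initially; let X = conversion of U. Extent ξ = X.
Mole table: n_U = 2 − 2X; n_S = 3.34 − X; n_R = 2X.
n_T = Σnᵢ = 5.34 − X.
y_i = n_i/n_T, p_i = y_i·P. K_p = p_R^2 / (p_U^2 p_S).
Setting this equal to 0.00468 kPa^-1 and taking the physical root (0 < X < 1) gives X = 0.556.

X = 0.556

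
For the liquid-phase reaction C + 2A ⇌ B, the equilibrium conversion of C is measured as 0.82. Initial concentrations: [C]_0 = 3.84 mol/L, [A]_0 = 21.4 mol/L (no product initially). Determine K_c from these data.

Let X = conversion of C.
Concentrations: [C] = 3.84 − 3.84X; [A] = 21.4 − 7.68X; [B] = 3.84X.
At X = 0.82: [C] = 0.691, [A] = 15.1, [B] = 3.15.
K_c = [B] / ([C] [A]^2) = 0.02 (mol/L)^-2.

K_c = 0.02 (mol/L)^-2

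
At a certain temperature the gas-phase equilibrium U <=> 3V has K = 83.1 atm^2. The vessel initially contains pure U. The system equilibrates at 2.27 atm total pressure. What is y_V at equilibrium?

y_V = 0.947

Basis: 1 mol U initially; let X = conversion of U. Extent ξ = X.
At extent ξ: n_U = 1 − X; n_V = 3X.
Total moles n_T = 1 + 2X.
Mole fractions y_i = n_i/n_T; K = p_V^3 / (p_U) with p_i = y_i·P.
This yields a degree-3 equation in X; solving on (0,1), X = 0.857.
Then n_V = 2.57, n_T = 2.71, so y_V = 0.947.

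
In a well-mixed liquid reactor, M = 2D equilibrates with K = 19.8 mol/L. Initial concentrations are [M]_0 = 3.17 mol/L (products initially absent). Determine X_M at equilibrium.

X = 0.693

Let X = conversion of M; extent ξ = 3.17·X mol/L.
Concentrations: [M] = 3.17 − 3.17X; [D] = 6.34X.
K = [D]^2 / ([M]).
Solving K = 19.8 for X ∈ (0,1): X = 0.693.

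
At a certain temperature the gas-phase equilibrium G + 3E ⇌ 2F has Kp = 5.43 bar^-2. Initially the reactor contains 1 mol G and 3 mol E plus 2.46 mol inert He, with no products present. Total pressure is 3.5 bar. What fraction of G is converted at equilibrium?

X = 0.611

Let X = conversion of G (basis 1 mol G); extent of reaction ξ = X.
Mole table: n_G = 1 − X; n_E = 3 − 3X; n_F = 2X; n_I = 2.46 (inert).
n_T = Σnᵢ = 6.46 − 2X.
y_i = n_i/n_T, p_i = y_i·P. Kp = p_F^2 / (p_G p_E^3).
This yields a degree-4 equation in X; solving on (0,1), X = 0.611.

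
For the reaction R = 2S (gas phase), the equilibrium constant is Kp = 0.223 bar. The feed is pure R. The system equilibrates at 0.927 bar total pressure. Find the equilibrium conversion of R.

Let X = conversion of R (basis 1 mol R); extent of reaction ξ = X.
Mole table: n_R = 1 − X; n_S = 2X.
Summing: n_T = 1 + X.
With p_i = (n_i/n_T)P, Kp = p_S^2 / (p_R).
Setting this equal to 0.223 bar and taking the physical root (0 < X < 1) gives X = 0.238.

X = 0.238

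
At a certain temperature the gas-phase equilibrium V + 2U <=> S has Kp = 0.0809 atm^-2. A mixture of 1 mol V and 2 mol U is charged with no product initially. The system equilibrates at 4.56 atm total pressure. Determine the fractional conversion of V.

Take 1 mol V as basis and let X be its fractional conversion, so ξ = X.
Species balance: n_V = 1 − X; n_U = 2 − 2X; n_S = X.
Summing: n_T = 3 − 2X.
With p_i = (n_i/n_T)P, Kp = p_S / (p_V p_U^2).
Setting this equal to 0.0809 atm^-2 and taking the physical root (0 < X < 1) gives X = 0.350.

X = 0.350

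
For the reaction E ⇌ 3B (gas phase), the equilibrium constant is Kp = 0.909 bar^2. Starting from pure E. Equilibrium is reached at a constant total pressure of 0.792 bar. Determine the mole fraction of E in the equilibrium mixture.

Let X = conversion of E (basis 1 mol E); extent of reaction ξ = X.
Mole table: n_E = 1 − X; n_B = 3X.
n_T = Σnᵢ = 1 + 2X.
With p_i = (n_i/n_T)P, Kp = p_B^3 / (p_E).
Equating to 0.909 bar^2 and solving on 0 < X < 1: X = 0.475.
Then n_E = 0.525, n_T = 1.95, so y_E = 0.269.

y_E = 0.269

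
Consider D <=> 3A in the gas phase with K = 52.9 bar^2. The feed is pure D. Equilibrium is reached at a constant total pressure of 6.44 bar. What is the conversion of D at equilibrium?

Basis: 1 mol D initially; let X = conversion of D. Extent ξ = X.
Mole table: n_D = 1 − X; n_A = 3X.
Summing: n_T = 1 + 2X.
y_i = n_i/n_T, p_i = y_i·P. K = p_A^3 / (p_D).
Setting this equal to 52.9 bar^2 and taking the physical root (0 < X < 1) gives X = 0.455.

X = 0.455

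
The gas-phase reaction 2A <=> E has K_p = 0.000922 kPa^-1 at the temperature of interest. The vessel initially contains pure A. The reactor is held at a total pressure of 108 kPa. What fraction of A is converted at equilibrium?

X = 0.154

Basis: 1 mol A initially; let X = conversion of A. Extent ξ = 0.5X.
Mole table: n_A = 1 − X; n_E = 0.5X.
Summing: n_T = 1 − 0.5X.
Mole fractions y_i = n_i/n_T; K_p = p_E / (p_A^2) with p_i = y_i·P.
Equating to 0.000922 kPa^-1 and solving on 0 < X < 1: X = 0.154.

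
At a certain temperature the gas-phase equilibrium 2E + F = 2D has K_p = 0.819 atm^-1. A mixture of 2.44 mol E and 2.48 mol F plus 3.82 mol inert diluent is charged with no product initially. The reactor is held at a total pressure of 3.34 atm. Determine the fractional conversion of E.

Basis: 2.44 mol E initially; let X = conversion of E. Extent ξ = 1.22X.
At extent ξ: n_E = 2.44 − 2.44X; n_F = 2.48 − 1.22X; n_D = 2.44X; n_I = 3.82 (inert).
Total moles n_T = 8.74 − 1.22X.
With p_i = (n_i/n_T)P, K_p = p_D^2 / (p_E^2 p_F).
Equating to 0.819 atm^-1 and solving on 0 < X < 1: X = 0.446.

X = 0.446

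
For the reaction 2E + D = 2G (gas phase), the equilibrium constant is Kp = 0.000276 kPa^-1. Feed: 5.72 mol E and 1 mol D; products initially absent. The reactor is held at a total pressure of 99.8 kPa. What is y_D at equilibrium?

Basis: 1 mol D initially; let X = conversion of D. Extent ξ = X.
At extent ξ: n_E = 5.72 − 2X; n_D = 1 − X; n_G = 2X.
Total moles n_T = 6.72 − X.
With p_i = (n_i/n_T)P, Kp = p_G^2 / (p_E^2 p_D).
This yields a degree-3 equation in X; solving on (0,1), X = 0.160.
Then n_D = 0.84, n_T = 6.56, so y_D = 0.128.

y_D = 0.128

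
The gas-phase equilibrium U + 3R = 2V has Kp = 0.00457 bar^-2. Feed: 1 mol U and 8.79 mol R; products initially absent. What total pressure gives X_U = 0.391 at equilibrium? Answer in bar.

P = 6.35 bar

Take 1 mol U as basis and let X be its fractional conversion, so ξ = X.
Moles: n_U = 1 − X; n_R = 8.79 − 3X; n_V = 2X.
n_T = Σnᵢ = 9.79 − 2X.
Kp = p_V^2 / (p_U p_R^3) with p_i = (n_i/n_T)·P.
At X = 0.391: the mole-fraction product g(X) = Π y_i^ν_i = 0.1844. Since Kp = g(X)·P^{-2}, P = (g/Kp)^(1/2) = (0.1844/0.00457)^(1/2) = 6.35 bar.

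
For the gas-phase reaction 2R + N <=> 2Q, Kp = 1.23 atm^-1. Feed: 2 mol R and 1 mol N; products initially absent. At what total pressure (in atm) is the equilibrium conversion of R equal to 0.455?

P = 2.65 atm

Let X = conversion of R (basis 2 mol R); extent of reaction ξ = X.
Moles: n_R = 2 − 2X; n_N = 1 − X; n_Q = 2X.
Total moles n_T = 3 − X.
Kp = p_Q^2 / (p_R^2 p_N) with p_i = (n_i/n_T)·P.
At X = 0.455: the mole-fraction product g(X) = Π y_i^ν_i = 3.255. Since Kp = g(X)·P^{-1}, P = (g/Kp)^(1/1) = (3.255/1.23)^(1/1) = 2.65 atm.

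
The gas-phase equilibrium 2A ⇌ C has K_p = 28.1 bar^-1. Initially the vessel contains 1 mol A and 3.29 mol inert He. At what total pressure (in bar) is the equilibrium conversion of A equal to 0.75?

Let X = conversion of A (basis 1 mol A); extent of reaction ξ = 0.5X.
Mole table: n_A = 1 − X; n_C = 0.5X; n_I = 3.29 (inert).
n_T = Σnᵢ = 4.29 − 0.5X.
K_p = p_C / (p_A^2) with p_i = (n_i/n_T)·P.
At X = 0.75: the mole-fraction product g(X) = Π y_i^ν_i = 23.49. Since K_p = g(X)·P^{-1}, P = (g/K_p)^(1/1) = (23.49/28.1)^(1/1) = 0.836 bar.

P = 0.836 bar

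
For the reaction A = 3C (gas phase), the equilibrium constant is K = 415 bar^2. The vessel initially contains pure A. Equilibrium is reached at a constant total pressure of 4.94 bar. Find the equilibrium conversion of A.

X = 0.863

Let X = conversion of A (basis 1 mol A); extent of reaction ξ = X.
At extent ξ: n_A = 1 − X; n_C = 3X.
Summing: n_T = 1 + 2X.
Mole fractions y_i = n_i/n_T; K = p_C^3 / (p_A) with p_i = y_i·P.
Substituting and setting equal to 415 bar^2 gives a polynomial in X; the root in (0,1) is X = 0.863.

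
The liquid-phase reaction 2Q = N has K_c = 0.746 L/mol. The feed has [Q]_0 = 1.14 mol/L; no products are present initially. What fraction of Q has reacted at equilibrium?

Let X = conversion of Q; extent ξ = 1.14X/2 mol/L.
Concentrations: [Q] = 1.14 − 1.14X; [N] = 0.57X.
K_c = [N] / ([Q]^2).
Setting equal to 0.746 and solving for X on (0,1) gives X = 0.473.

X = 0.473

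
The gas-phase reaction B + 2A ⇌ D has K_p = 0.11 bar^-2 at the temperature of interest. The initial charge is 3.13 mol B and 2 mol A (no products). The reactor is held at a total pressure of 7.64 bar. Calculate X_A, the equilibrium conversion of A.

Let X = conversion of A (basis 2 mol A); extent of reaction ξ = X.
Moles: n_B = 3.13 − X; n_A = 2 − 2X; n_D = X.
Total moles n_T = 5.13 − 2X.
With p_i = (n_i/n_T)P, K_p = p_D / (p_B p_A^2).
Substituting and setting equal to 0.11 bar^-2 gives a polynomial in X; the root in (0,1) is X = 0.619.

X = 0.619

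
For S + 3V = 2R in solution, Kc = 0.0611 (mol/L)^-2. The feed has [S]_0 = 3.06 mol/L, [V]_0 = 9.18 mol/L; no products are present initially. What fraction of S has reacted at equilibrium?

X = 0.497

Let X = conversion of S; extent ξ = 3.06·X mol/L.
Concentrations: [S] = 3.06 − 3.06X; [V] = 9.18 − 9.18X; [R] = 6.12X.
Kc = [R]^2 / ([S] [V]^3).
This equals 0.0611 at X = 0.497 (the root in 0 < X < 1).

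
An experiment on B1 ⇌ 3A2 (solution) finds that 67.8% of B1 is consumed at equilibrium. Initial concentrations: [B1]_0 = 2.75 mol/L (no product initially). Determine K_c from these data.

K_c = 198 (mol/L)^2

Let X = conversion of B1.
Concentrations: [B1] = 2.75 − 2.75X; [A2] = 8.25X.
At X = 0.678: [B1] = 0.885, [A2] = 5.59.
K_c = [A2]^3 / ([B1]) = 198 (mol/L)^2.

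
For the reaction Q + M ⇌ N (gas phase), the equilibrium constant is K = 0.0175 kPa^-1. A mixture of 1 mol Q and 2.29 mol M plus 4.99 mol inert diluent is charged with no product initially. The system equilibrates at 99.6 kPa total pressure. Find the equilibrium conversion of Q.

X = 0.303

Take 1 mol Q as basis and let X be its fractional conversion, so ξ = X.
Mole table: n_Q = 1 − X; n_M = 2.29 − X; n_N = X; n_I = 4.99 (inert).
Total moles n_T = 8.28 − X.
y_i = n_i/n_T, p_i = y_i·P. K = p_N / (p_Q p_M).
Setting this equal to 0.0175 kPa^-1 and taking the physical root (0 < X < 1) gives X = 0.303.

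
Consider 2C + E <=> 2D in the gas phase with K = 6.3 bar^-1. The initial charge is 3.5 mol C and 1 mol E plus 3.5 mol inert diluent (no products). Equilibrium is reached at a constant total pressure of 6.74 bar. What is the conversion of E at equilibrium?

X = 0.850

Take 1 mol E as basis and let X be its fractional conversion, so ξ = X.
Moles: n_C = 3.5 − 2X; n_E = 1 − X; n_D = 2X; n_I = 3.5 (inert).
n_T = Σnᵢ = 8 − X.
y_i = n_i/n_T, p_i = y_i·P. K = p_D^2 / (p_C^2 p_E).
This yields a degree-3 equation in X; solving on (0,1), X = 0.850.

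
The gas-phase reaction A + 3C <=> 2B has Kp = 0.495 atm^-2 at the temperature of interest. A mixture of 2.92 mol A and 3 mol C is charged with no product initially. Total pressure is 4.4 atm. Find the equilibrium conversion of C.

Let X = conversion of C (basis 3 mol C); extent of reaction ξ = X.
At extent ξ: n_A = 2.92 − X; n_C = 3 − 3X; n_B = 2X.
Total moles n_T = 5.92 − 2X.
y_i = n_i/n_T, p_i = y_i·P. Kp = p_B^2 / (p_A p_C^3).
Equating to 0.495 atm^-2 and solving on 0 < X < 1: X = 0.617.

X = 0.617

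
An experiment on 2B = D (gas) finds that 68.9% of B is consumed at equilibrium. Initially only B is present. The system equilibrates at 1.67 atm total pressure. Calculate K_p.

Basis: 1 mol B initially; let X = conversion of B. Extent ξ = 0.5X.
At extent ξ: n_B = 1 − X; n_D = 0.5X.
n_T = Σnᵢ = 1 − 0.5X.
At X = 0.689: n_B = 0.311, n_D = 0.344, n_T = 0.655.
p_i = (n_i/n_T)·P. K_p = p_D / (p_B^2) = 1.4 atm^-1.

K_p = 1.4 atm^-1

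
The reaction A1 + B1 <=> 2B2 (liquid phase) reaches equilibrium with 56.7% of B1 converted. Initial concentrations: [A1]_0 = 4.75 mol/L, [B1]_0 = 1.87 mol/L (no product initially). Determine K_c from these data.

Let X = conversion of B1.
Concentrations: [A1] = 4.75 − 1.87X; [B1] = 1.87 − 1.87X; [B2] = 3.74X.
At X = 0.567: [A1] = 3.69, [B1] = 0.81, [B2] = 2.12.
K_c = [B2]^2 / ([A1] [B1]) = 1.51.

K_c = 1.51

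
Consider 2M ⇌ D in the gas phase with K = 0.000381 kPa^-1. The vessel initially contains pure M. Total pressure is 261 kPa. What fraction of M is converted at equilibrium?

X = 0.154

Basis: 1 mol M initially; let X = conversion of M. Extent ξ = 0.5X.
Moles: n_M = 1 − X; n_D = 0.5X.
Summing: n_T = 1 − 0.5X.
y_i = n_i/n_T, p_i = y_i·P. K = p_D / (p_M^2).
Equating to 0.000381 kPa^-1 and solving on 0 < X < 1: X = 0.154.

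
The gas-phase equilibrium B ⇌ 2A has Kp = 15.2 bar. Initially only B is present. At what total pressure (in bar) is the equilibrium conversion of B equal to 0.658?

P = 4.98 bar

Take 1 mol B as basis and let X be its fractional conversion, so ξ = X.
Species balance: n_B = 1 − X; n_A = 2X.
Total moles n_T = 1 + X.
Kp = p_A^2 / (p_B) with p_i = (n_i/n_T)·P.
At X = 0.658: the mole-fraction product g(X) = Π y_i^ν_i = 3.054. Since Kp = g(X)·P^{1}, P = (Kp/g)^(1/1) = (15.2/3.054)^(1/1) = 4.98 bar.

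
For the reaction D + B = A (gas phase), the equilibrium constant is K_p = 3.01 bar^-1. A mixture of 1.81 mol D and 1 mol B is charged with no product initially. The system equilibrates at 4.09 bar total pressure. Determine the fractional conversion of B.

Let X = conversion of B (basis 1 mol B); extent of reaction ξ = X.
Mole table: n_D = 1.81 − X; n_B = 1 − X; n_A = X.
n_T = Σnᵢ = 2.81 − X.
Mole fractions y_i = n_i/n_T; K_p = p_A / (p_D p_B) with p_i = y_i·P.
This yields a degree-2 equation in X; solving on (0,1), X = 0.857.

X = 0.857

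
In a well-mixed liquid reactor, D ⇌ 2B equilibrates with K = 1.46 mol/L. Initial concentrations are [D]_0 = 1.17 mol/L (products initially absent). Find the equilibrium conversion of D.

Let X = conversion of D; extent ξ = 1.17·X mol/L.
Concentrations: [D] = 1.17 − 1.17X; [B] = 2.34X.
K = [B]^2 / ([D]).
Solving K = 1.46 for X ∈ (0,1): X = 0.424.

X = 0.424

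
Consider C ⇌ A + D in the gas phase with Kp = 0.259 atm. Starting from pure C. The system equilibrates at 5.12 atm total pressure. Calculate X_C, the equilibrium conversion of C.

Basis: 1 mol C initially; let X = conversion of C. Extent ξ = X.
Species balance: n_C = 1 − X; n_A = X; n_D = X.
Summing: n_T = 1 + X.
Mole fractions y_i = n_i/n_T; Kp = p_A p_D / (p_C) with p_i = y_i·P.
Substituting and setting equal to 0.259 atm gives a polynomial in X; the root in (0,1) is X = 0.219.

X = 0.219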